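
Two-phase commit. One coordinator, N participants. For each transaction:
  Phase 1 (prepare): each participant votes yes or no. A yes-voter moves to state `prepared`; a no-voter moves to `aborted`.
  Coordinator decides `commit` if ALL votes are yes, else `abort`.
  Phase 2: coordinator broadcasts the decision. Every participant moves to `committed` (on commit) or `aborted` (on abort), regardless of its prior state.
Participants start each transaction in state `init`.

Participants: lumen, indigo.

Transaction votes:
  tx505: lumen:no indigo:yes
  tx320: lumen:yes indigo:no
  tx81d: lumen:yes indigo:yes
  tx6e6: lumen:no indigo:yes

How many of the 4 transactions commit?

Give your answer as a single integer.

tx505: no from lumen -> abort (commits=0)
tx320: no from indigo -> abort (commits=0)
tx81d: all yes -> commit (commits=1)
tx6e6: no from lumen -> abort (commits=1)

Answer: 1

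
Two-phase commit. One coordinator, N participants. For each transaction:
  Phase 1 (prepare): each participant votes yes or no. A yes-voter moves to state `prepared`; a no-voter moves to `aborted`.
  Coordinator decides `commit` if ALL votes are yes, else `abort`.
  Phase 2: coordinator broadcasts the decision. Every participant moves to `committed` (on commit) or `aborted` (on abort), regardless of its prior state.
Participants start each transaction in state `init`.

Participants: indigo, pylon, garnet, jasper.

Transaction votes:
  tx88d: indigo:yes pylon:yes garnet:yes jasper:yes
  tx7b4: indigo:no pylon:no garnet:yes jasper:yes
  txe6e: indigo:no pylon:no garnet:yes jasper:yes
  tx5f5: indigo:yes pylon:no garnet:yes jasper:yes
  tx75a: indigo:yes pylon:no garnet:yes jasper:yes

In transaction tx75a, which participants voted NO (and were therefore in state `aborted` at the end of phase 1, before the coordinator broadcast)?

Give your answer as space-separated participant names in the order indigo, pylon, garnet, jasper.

Answer: pylon

Derivation:
Txn tx75a phase 1: indigo yes -> prepared; pylon no -> aborted; garnet yes -> prepared; jasper yes -> prepared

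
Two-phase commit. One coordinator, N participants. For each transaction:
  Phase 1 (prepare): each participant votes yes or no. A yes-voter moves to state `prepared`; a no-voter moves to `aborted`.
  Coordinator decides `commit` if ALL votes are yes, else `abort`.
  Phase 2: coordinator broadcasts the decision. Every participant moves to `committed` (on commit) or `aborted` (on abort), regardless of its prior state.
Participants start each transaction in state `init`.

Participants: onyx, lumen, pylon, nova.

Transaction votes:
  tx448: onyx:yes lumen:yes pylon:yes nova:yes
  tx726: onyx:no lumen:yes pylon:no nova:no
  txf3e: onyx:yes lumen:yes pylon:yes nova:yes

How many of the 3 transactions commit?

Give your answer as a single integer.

tx448: all yes -> commit (commits=1)
tx726: no from onyx, pylon, nova -> abort (commits=1)
txf3e: all yes -> commit (commits=2)

Answer: 2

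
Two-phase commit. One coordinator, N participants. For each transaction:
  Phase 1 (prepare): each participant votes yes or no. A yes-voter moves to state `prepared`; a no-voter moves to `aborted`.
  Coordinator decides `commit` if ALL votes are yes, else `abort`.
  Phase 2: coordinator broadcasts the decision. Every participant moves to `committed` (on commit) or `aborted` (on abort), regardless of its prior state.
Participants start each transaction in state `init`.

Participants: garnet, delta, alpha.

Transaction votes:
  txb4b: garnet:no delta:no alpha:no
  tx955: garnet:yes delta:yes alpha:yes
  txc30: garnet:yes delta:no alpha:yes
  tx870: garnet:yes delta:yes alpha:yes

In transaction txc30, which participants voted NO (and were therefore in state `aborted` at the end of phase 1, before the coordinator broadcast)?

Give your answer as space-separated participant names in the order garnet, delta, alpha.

Answer: delta

Derivation:
Txn txc30 phase 1: garnet yes -> prepared; delta no -> aborted; alpha yes -> prepared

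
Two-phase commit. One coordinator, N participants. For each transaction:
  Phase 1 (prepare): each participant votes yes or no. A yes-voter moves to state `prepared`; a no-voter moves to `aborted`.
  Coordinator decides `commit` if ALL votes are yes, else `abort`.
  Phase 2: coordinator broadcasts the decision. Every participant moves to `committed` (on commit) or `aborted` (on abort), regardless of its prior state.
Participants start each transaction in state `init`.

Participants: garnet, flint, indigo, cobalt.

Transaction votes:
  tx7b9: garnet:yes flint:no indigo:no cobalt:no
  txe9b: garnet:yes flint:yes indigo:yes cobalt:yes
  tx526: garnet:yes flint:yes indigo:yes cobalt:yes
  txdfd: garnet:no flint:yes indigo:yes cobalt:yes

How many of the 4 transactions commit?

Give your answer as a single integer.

Answer: 2

Derivation:
tx7b9: no from flint, indigo, cobalt -> abort (commits=0)
txe9b: all yes -> commit (commits=1)
tx526: all yes -> commit (commits=2)
txdfd: no from garnet -> abort (commits=2)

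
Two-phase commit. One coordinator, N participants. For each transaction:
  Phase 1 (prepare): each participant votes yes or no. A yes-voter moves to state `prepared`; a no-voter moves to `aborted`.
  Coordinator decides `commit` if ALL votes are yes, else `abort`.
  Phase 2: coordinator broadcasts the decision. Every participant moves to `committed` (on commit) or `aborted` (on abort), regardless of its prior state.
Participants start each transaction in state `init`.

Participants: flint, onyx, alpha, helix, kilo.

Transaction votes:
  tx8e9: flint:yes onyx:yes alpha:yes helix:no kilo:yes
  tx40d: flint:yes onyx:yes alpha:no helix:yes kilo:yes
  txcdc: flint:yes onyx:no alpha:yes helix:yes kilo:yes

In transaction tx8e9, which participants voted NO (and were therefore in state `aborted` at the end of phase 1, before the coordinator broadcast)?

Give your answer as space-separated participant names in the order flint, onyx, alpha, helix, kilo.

Answer: helix

Derivation:
Txn tx8e9 phase 1: flint yes -> prepared; onyx yes -> prepared; alpha yes -> prepared; helix no -> aborted; kilo yes -> prepared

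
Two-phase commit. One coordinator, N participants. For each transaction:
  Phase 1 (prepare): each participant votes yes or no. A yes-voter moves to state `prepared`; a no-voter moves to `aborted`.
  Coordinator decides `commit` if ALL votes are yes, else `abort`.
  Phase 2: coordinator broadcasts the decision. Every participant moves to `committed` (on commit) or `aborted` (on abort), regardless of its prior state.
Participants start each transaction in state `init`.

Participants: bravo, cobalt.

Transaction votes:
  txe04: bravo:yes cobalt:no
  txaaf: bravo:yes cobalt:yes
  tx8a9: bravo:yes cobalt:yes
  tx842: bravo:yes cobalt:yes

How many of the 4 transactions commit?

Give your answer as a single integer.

txe04: no from cobalt -> abort (commits=0)
txaaf: all yes -> commit (commits=1)
tx8a9: all yes -> commit (commits=2)
tx842: all yes -> commit (commits=3)

Answer: 3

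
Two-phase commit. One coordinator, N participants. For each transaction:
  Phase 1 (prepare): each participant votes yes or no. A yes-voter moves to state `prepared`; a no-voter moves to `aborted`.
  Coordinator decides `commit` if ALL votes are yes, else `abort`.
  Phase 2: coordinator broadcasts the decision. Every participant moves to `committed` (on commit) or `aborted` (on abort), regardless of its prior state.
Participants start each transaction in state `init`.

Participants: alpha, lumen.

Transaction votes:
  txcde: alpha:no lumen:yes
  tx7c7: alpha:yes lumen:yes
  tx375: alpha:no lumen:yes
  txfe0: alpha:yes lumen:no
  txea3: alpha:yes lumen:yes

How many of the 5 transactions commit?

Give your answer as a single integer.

Answer: 2

Derivation:
txcde: no from alpha -> abort (commits=0)
tx7c7: all yes -> commit (commits=1)
tx375: no from alpha -> abort (commits=1)
txfe0: no from lumen -> abort (commits=1)
txea3: all yes -> commit (commits=2)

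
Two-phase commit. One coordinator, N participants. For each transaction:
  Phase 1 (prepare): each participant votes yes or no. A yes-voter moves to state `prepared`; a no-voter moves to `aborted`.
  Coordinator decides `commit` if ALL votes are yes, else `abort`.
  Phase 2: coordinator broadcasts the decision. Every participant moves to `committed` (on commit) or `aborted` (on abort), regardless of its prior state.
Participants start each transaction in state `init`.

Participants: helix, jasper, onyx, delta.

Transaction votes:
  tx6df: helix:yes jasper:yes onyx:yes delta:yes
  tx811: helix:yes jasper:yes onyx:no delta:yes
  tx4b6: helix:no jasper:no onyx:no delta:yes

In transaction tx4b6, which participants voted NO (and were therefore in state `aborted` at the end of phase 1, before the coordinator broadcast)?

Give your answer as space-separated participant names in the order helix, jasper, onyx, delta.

Answer: helix jasper onyx

Derivation:
Txn tx4b6 phase 1: helix no -> aborted; jasper no -> aborted; onyx no -> aborted; delta yes -> prepared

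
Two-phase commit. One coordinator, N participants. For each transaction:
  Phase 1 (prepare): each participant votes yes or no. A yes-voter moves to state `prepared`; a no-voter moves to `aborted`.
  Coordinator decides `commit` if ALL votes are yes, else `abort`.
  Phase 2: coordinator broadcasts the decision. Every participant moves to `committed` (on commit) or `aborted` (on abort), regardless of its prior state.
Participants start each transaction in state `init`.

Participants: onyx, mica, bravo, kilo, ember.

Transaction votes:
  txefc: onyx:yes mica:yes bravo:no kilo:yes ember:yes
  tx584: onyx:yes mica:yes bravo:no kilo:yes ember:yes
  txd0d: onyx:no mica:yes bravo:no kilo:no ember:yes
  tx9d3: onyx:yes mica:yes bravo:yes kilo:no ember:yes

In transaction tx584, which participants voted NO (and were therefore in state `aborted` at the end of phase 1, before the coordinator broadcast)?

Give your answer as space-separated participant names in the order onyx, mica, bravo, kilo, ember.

Txn tx584 phase 1: onyx yes -> prepared; mica yes -> prepared; bravo no -> aborted; kilo yes -> prepared; ember yes -> prepared

Answer: bravo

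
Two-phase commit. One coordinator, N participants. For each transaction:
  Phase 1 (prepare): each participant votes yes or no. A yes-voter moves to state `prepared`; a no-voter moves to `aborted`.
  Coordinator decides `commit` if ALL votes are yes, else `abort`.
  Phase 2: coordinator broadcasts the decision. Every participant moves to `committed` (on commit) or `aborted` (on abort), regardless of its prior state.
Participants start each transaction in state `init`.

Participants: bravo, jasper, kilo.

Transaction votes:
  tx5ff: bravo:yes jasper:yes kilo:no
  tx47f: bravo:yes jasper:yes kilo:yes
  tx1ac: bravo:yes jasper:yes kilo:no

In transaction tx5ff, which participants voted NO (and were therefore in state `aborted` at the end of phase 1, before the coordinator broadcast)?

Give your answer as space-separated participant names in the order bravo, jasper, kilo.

Txn tx5ff phase 1: bravo yes -> prepared; jasper yes -> prepared; kilo no -> aborted

Answer: kilo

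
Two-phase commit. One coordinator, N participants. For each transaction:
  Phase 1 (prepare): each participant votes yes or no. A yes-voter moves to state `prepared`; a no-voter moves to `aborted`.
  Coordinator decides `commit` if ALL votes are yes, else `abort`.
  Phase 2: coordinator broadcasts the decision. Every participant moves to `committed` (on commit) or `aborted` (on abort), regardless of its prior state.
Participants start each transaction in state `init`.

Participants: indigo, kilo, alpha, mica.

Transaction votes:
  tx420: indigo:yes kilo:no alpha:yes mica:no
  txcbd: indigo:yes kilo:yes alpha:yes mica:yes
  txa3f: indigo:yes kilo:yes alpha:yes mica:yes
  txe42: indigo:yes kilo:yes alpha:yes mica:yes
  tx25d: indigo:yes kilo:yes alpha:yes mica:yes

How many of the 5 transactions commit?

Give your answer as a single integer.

tx420: no from kilo, mica -> abort (commits=0)
txcbd: all yes -> commit (commits=1)
txa3f: all yes -> commit (commits=2)
txe42: all yes -> commit (commits=3)
tx25d: all yes -> commit (commits=4)

Answer: 4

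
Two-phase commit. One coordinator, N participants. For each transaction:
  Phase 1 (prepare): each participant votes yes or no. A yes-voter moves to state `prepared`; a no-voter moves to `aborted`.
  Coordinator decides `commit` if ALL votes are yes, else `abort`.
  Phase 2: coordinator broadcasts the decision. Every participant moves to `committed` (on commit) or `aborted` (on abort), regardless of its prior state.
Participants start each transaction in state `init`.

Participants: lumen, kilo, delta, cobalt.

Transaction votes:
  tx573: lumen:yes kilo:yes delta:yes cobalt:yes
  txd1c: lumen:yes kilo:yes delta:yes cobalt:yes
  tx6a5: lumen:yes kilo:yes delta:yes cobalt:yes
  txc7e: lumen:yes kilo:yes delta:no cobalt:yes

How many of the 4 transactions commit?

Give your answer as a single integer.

Answer: 3

Derivation:
tx573: all yes -> commit (commits=1)
txd1c: all yes -> commit (commits=2)
tx6a5: all yes -> commit (commits=3)
txc7e: no from delta -> abort (commits=3)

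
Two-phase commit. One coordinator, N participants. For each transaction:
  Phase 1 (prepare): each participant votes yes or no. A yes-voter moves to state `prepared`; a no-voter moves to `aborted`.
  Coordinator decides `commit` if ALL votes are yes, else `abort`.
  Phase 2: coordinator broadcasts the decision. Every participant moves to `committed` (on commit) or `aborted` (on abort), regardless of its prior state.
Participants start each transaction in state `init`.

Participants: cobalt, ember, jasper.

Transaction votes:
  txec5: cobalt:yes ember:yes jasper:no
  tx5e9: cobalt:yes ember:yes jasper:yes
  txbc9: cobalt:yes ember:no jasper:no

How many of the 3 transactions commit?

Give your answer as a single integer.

txec5: no from jasper -> abort (commits=0)
tx5e9: all yes -> commit (commits=1)
txbc9: no from ember, jasper -> abort (commits=1)

Answer: 1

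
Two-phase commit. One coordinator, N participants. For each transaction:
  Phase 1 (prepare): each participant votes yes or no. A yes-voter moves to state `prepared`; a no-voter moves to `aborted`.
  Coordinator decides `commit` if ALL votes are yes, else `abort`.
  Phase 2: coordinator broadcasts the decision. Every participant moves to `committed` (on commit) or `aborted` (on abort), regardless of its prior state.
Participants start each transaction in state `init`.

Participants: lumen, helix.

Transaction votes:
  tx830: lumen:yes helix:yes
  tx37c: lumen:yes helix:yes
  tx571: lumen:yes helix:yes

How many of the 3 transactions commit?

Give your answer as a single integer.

Answer: 3

Derivation:
tx830: all yes -> commit (commits=1)
tx37c: all yes -> commit (commits=2)
tx571: all yes -> commit (commits=3)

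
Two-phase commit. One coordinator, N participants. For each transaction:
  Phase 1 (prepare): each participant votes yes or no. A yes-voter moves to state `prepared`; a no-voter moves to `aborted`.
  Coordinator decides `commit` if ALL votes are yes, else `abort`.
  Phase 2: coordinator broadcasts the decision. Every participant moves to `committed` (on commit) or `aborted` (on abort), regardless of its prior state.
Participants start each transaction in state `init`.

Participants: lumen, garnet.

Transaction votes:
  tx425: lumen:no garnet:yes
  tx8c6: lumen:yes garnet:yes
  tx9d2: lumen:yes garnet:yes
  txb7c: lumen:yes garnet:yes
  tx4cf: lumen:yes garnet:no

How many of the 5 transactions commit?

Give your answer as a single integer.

Answer: 3

Derivation:
tx425: no from lumen -> abort (commits=0)
tx8c6: all yes -> commit (commits=1)
tx9d2: all yes -> commit (commits=2)
txb7c: all yes -> commit (commits=3)
tx4cf: no from garnet -> abort (commits=3)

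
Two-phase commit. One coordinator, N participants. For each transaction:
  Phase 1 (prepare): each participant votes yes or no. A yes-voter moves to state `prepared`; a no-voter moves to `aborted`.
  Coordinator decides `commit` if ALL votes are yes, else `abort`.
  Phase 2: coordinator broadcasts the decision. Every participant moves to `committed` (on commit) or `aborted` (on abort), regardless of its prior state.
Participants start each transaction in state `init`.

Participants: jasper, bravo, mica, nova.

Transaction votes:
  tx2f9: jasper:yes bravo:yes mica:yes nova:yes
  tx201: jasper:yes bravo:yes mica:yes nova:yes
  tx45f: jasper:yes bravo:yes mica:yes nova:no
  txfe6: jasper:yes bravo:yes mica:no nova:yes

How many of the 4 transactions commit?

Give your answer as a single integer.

tx2f9: all yes -> commit (commits=1)
tx201: all yes -> commit (commits=2)
tx45f: no from nova -> abort (commits=2)
txfe6: no from mica -> abort (commits=2)

Answer: 2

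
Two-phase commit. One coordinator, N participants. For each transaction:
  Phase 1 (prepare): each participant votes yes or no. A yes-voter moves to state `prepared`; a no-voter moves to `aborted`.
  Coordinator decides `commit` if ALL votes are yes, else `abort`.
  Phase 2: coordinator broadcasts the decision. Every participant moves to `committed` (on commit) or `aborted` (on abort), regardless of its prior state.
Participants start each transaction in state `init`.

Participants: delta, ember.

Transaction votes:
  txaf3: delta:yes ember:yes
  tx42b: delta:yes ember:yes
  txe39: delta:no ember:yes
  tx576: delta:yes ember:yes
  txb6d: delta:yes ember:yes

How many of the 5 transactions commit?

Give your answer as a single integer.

Answer: 4

Derivation:
txaf3: all yes -> commit (commits=1)
tx42b: all yes -> commit (commits=2)
txe39: no from delta -> abort (commits=2)
tx576: all yes -> commit (commits=3)
txb6d: all yes -> commit (commits=4)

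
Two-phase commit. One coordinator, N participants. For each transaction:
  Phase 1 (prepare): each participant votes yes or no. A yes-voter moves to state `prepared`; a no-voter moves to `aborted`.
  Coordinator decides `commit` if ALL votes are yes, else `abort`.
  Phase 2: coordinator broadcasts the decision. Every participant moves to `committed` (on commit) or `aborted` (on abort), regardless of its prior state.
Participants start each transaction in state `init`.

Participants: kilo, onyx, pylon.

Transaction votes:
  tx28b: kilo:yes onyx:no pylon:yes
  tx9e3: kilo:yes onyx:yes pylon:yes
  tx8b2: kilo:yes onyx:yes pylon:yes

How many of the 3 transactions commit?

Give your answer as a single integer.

tx28b: no from onyx -> abort (commits=0)
tx9e3: all yes -> commit (commits=1)
tx8b2: all yes -> commit (commits=2)

Answer: 2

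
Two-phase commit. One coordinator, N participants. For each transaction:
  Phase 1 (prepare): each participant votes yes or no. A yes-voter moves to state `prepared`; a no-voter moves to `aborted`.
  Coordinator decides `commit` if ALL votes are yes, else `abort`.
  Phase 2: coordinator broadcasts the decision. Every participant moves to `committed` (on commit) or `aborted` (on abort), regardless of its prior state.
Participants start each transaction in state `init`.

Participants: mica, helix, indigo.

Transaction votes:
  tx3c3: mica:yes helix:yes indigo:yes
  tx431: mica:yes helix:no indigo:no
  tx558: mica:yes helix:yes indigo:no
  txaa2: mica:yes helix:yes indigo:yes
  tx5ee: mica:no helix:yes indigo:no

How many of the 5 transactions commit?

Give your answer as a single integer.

tx3c3: all yes -> commit (commits=1)
tx431: no from helix, indigo -> abort (commits=1)
tx558: no from indigo -> abort (commits=1)
txaa2: all yes -> commit (commits=2)
tx5ee: no from mica, indigo -> abort (commits=2)

Answer: 2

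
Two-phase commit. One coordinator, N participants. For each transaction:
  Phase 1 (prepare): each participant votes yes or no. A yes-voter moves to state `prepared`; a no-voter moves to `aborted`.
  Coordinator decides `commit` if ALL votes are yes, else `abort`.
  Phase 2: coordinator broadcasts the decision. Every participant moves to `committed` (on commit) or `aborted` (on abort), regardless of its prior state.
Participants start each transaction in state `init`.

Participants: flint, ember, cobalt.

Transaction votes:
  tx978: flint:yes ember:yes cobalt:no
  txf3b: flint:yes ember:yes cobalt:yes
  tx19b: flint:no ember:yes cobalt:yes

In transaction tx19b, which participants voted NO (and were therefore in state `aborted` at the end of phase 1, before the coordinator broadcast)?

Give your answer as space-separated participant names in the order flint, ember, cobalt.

Answer: flint

Derivation:
Txn tx19b phase 1: flint no -> aborted; ember yes -> prepared; cobalt yes -> prepared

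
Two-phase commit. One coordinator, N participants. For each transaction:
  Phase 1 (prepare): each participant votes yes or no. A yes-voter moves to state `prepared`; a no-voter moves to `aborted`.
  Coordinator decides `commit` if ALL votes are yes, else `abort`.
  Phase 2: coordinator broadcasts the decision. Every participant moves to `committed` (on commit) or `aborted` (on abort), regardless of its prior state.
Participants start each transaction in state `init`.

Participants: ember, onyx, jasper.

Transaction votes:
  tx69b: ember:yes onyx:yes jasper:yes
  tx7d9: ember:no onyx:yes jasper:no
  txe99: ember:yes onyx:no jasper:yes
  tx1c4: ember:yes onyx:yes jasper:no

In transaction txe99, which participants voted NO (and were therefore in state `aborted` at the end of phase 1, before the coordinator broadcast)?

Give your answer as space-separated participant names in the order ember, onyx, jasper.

Txn txe99 phase 1: ember yes -> prepared; onyx no -> aborted; jasper yes -> prepared

Answer: onyx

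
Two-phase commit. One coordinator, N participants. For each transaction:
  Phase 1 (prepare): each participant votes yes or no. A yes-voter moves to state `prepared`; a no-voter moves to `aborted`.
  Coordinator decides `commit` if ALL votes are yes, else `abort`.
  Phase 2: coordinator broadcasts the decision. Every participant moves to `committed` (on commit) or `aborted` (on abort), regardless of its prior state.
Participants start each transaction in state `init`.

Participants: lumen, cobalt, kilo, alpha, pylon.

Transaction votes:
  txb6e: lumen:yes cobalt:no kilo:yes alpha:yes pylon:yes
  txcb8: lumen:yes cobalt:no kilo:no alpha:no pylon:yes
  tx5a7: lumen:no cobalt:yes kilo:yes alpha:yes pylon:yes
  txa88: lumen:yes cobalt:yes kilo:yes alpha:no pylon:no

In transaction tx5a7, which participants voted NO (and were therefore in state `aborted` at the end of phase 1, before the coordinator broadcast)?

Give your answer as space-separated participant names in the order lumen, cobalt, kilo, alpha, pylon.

Answer: lumen

Derivation:
Txn tx5a7 phase 1: lumen no -> aborted; cobalt yes -> prepared; kilo yes -> prepared; alpha yes -> prepared; pylon yes -> prepared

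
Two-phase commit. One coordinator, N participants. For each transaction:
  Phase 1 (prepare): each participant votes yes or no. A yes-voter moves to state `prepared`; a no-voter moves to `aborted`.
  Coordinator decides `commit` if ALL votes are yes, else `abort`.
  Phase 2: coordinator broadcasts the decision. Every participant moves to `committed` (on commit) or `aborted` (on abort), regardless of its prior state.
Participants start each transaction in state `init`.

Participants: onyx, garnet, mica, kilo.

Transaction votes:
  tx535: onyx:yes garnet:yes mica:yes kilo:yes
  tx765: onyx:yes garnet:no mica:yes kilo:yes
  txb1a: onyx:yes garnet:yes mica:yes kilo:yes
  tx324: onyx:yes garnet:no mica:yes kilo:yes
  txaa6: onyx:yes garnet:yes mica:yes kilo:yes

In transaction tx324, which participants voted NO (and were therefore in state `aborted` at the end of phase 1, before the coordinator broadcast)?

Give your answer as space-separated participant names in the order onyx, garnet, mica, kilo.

Answer: garnet

Derivation:
Txn tx324 phase 1: onyx yes -> prepared; garnet no -> aborted; mica yes -> prepared; kilo yes -> prepared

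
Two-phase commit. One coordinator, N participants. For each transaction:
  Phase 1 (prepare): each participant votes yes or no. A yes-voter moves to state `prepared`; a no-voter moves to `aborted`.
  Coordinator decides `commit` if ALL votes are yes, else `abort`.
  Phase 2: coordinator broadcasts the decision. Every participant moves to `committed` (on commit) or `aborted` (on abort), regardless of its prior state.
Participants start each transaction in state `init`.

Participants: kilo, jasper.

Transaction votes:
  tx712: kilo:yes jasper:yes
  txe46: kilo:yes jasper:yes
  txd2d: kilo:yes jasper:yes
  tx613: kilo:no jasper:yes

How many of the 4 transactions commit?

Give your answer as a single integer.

tx712: all yes -> commit (commits=1)
txe46: all yes -> commit (commits=2)
txd2d: all yes -> commit (commits=3)
tx613: no from kilo -> abort (commits=3)

Answer: 3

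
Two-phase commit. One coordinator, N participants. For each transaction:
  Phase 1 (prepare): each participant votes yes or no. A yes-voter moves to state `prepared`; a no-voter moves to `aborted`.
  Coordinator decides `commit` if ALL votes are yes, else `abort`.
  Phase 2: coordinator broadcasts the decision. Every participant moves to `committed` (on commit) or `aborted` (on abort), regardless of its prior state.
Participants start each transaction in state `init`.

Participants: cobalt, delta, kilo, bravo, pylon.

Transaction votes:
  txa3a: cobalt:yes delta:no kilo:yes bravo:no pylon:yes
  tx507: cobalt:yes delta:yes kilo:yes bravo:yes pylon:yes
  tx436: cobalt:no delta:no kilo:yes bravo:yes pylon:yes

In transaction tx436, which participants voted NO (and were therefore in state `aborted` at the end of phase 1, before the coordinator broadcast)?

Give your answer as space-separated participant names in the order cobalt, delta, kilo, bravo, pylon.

Txn tx436 phase 1: cobalt no -> aborted; delta no -> aborted; kilo yes -> prepared; bravo yes -> prepared; pylon yes -> prepared

Answer: cobalt delta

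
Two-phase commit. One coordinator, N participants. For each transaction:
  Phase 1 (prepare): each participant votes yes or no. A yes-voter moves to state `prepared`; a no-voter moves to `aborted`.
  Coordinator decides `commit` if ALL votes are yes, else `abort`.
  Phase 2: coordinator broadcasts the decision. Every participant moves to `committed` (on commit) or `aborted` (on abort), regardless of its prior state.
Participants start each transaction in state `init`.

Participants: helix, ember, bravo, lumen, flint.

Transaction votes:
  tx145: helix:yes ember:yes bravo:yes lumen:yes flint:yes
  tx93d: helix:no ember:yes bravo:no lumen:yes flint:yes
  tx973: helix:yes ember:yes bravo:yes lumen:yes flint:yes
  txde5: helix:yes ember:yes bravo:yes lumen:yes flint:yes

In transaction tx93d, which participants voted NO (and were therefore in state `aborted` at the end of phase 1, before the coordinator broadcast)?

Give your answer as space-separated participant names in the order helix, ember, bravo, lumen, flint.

Txn tx93d phase 1: helix no -> aborted; ember yes -> prepared; bravo no -> aborted; lumen yes -> prepared; flint yes -> prepared

Answer: helix bravo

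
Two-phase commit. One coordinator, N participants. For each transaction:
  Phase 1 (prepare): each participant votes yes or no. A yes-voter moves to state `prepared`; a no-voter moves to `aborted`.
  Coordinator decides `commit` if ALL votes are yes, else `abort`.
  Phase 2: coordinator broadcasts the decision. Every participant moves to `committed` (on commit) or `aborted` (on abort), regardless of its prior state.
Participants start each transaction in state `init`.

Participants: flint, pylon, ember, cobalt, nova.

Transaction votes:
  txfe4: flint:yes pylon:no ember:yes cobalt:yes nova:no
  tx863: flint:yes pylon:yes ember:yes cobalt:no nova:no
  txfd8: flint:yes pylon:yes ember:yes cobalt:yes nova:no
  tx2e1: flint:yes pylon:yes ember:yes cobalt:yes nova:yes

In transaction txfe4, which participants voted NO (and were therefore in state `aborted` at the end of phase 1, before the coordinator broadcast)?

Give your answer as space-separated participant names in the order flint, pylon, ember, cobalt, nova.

Txn txfe4 phase 1: flint yes -> prepared; pylon no -> aborted; ember yes -> prepared; cobalt yes -> prepared; nova no -> aborted

Answer: pylon nova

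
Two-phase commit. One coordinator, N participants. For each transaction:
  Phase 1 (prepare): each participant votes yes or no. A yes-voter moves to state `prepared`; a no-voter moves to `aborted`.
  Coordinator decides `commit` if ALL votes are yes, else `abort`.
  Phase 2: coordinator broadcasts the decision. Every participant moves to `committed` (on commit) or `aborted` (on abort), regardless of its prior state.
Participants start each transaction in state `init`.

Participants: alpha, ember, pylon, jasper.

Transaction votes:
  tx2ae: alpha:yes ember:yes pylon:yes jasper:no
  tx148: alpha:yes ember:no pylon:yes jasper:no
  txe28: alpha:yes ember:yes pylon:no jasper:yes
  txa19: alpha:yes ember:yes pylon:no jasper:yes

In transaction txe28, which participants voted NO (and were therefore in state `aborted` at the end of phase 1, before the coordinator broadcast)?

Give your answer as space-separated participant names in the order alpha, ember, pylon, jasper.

Answer: pylon

Derivation:
Txn txe28 phase 1: alpha yes -> prepared; ember yes -> prepared; pylon no -> aborted; jasper yes -> prepared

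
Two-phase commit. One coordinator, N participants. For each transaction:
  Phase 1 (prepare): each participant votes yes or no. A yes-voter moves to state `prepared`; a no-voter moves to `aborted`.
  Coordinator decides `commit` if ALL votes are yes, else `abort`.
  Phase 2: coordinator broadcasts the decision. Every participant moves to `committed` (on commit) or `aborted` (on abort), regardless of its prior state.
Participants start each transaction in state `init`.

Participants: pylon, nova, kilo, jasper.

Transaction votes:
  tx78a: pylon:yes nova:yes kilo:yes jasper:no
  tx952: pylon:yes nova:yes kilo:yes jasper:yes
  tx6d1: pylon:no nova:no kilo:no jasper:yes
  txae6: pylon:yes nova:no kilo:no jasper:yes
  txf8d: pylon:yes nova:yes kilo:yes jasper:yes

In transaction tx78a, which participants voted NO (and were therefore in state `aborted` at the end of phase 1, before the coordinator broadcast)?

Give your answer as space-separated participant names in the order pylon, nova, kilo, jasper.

Answer: jasper

Derivation:
Txn tx78a phase 1: pylon yes -> prepared; nova yes -> prepared; kilo yes -> prepared; jasper no -> aborted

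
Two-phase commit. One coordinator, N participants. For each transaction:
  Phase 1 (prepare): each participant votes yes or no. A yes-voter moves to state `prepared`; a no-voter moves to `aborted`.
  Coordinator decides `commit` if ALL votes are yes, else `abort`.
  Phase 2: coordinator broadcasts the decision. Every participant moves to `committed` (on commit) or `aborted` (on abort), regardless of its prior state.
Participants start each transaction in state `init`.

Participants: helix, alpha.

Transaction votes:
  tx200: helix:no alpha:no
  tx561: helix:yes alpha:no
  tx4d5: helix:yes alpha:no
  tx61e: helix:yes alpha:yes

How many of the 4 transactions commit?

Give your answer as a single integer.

tx200: no from helix, alpha -> abort (commits=0)
tx561: no from alpha -> abort (commits=0)
tx4d5: no from alpha -> abort (commits=0)
tx61e: all yes -> commit (commits=1)

Answer: 1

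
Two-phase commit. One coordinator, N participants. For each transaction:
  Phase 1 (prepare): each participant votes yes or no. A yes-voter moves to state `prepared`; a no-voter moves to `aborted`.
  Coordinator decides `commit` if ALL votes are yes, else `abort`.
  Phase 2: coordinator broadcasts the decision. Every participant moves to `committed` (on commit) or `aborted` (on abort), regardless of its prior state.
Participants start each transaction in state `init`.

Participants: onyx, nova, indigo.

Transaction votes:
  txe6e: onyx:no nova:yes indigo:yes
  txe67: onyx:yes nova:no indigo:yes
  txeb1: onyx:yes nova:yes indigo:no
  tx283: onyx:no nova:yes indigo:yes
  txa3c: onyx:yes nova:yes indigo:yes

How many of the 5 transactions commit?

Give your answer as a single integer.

Answer: 1

Derivation:
txe6e: no from onyx -> abort (commits=0)
txe67: no from nova -> abort (commits=0)
txeb1: no from indigo -> abort (commits=0)
tx283: no from onyx -> abort (commits=0)
txa3c: all yes -> commit (commits=1)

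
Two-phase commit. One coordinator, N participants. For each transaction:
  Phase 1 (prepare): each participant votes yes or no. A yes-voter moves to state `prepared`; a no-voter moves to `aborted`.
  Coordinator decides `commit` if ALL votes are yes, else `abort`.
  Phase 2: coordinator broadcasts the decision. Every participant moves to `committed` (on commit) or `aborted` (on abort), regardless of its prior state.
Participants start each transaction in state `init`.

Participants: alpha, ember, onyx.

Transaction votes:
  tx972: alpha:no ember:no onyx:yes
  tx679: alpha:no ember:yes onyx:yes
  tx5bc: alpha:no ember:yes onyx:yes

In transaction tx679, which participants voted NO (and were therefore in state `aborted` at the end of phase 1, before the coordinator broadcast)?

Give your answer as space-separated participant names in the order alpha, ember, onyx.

Txn tx679 phase 1: alpha no -> aborted; ember yes -> prepared; onyx yes -> prepared

Answer: alpha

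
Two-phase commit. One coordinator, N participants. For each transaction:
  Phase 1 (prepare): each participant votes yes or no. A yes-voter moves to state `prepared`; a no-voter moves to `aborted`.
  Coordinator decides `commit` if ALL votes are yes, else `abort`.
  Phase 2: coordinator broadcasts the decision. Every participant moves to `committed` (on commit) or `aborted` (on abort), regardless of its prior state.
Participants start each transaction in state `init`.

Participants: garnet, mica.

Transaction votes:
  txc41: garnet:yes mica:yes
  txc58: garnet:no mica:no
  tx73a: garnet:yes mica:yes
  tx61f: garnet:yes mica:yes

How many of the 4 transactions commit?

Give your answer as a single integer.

txc41: all yes -> commit (commits=1)
txc58: no from garnet, mica -> abort (commits=1)
tx73a: all yes -> commit (commits=2)
tx61f: all yes -> commit (commits=3)

Answer: 3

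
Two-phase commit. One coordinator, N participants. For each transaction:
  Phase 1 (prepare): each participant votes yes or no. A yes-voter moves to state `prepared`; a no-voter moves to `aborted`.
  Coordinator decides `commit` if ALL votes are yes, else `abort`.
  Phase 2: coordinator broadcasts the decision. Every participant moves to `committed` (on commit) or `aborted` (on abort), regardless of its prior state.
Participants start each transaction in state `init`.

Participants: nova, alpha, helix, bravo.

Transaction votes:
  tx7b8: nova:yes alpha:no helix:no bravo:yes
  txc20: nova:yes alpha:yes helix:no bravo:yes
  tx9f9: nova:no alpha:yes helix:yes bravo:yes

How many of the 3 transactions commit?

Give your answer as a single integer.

tx7b8: no from alpha, helix -> abort (commits=0)
txc20: no from helix -> abort (commits=0)
tx9f9: no from nova -> abort (commits=0)

Answer: 0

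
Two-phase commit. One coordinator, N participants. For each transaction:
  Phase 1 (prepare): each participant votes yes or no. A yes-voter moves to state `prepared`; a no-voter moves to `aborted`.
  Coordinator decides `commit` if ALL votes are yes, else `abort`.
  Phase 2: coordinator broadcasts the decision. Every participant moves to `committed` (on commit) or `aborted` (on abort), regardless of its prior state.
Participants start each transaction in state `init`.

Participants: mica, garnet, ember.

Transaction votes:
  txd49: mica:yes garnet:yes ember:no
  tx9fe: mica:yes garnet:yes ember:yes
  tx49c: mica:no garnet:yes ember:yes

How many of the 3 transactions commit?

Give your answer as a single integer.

Answer: 1

Derivation:
txd49: no from ember -> abort (commits=0)
tx9fe: all yes -> commit (commits=1)
tx49c: no from mica -> abort (commits=1)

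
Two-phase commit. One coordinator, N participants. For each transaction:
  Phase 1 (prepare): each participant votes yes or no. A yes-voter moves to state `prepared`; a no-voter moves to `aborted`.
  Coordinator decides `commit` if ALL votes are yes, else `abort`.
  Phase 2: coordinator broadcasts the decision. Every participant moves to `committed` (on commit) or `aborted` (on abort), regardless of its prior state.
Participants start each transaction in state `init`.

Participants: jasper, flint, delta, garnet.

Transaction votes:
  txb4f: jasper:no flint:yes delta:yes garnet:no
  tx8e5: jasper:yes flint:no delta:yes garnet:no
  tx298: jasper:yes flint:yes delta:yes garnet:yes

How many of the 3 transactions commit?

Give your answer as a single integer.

Answer: 1

Derivation:
txb4f: no from jasper, garnet -> abort (commits=0)
tx8e5: no from flint, garnet -> abort (commits=0)
tx298: all yes -> commit (commits=1)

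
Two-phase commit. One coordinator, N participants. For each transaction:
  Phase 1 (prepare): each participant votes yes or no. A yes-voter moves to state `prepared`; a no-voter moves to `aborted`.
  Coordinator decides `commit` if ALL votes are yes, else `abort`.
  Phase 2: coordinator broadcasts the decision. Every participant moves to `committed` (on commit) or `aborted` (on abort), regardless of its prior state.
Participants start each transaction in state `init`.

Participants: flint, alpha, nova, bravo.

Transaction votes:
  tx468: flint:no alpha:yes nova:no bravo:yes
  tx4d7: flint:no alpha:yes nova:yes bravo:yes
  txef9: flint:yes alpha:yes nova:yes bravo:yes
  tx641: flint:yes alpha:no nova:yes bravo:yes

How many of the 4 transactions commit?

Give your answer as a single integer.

Answer: 1

Derivation:
tx468: no from flint, nova -> abort (commits=0)
tx4d7: no from flint -> abort (commits=0)
txef9: all yes -> commit (commits=1)
tx641: no from alpha -> abort (commits=1)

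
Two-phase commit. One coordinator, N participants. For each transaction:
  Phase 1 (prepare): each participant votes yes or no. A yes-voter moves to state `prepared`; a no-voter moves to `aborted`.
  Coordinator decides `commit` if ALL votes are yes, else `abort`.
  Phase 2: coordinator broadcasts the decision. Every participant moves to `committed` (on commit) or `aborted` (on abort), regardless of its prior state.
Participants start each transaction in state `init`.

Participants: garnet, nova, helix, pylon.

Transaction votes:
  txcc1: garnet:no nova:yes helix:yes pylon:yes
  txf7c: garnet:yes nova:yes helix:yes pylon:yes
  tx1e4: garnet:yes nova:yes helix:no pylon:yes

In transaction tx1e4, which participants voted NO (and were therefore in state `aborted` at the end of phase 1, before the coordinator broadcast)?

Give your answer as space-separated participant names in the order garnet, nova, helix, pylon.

Txn tx1e4 phase 1: garnet yes -> prepared; nova yes -> prepared; helix no -> aborted; pylon yes -> prepared

Answer: helix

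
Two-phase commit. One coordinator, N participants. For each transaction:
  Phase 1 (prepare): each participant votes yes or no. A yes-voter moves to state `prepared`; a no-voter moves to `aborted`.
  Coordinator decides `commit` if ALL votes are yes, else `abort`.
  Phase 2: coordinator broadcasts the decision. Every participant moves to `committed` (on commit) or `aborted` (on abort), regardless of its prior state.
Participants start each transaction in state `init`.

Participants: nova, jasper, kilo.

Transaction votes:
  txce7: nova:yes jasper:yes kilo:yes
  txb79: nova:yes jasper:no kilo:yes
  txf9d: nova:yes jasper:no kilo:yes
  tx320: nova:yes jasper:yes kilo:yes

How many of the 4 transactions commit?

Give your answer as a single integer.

Answer: 2

Derivation:
txce7: all yes -> commit (commits=1)
txb79: no from jasper -> abort (commits=1)
txf9d: no from jasper -> abort (commits=1)
tx320: all yes -> commit (commits=2)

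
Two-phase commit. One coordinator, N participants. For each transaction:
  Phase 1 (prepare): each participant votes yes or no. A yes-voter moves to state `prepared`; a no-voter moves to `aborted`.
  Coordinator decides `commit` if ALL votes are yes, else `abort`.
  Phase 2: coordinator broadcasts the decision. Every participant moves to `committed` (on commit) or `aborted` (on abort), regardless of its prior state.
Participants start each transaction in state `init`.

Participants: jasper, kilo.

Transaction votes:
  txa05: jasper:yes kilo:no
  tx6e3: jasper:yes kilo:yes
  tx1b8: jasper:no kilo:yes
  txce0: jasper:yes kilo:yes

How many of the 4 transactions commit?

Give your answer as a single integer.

txa05: no from kilo -> abort (commits=0)
tx6e3: all yes -> commit (commits=1)
tx1b8: no from jasper -> abort (commits=1)
txce0: all yes -> commit (commits=2)

Answer: 2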